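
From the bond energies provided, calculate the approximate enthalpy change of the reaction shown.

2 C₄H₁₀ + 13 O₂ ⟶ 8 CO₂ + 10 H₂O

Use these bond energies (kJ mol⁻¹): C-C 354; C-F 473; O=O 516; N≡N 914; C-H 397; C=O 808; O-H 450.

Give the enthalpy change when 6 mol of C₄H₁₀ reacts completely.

Bonds broken (reactants):
  C-C: 6 × 354 = 2124
  C-H: 20 × 397 = 7940
  O=O: 13 × 516 = 6708
  Σ(broken) = 16772 kJ
Bonds formed (products):
  C=O: 16 × 808 = 12928
  O-H: 20 × 450 = 9000
  Σ(formed) = 21928 kJ
ΔH = Σ(broken) − Σ(formed) = 16772 − 21928 = −5156 kJ
For 3× the reaction as written: 3 × (−5156) = −15468 kJ

ΔH = −15468 kJ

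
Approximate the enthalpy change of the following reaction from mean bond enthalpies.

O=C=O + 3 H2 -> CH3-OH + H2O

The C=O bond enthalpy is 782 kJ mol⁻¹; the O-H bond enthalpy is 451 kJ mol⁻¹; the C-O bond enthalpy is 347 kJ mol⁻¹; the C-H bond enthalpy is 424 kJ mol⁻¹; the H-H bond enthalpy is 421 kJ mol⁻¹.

ΔH ≈ −145 kJ

Bonds broken (reactants):
  C=O: 2 × 782 = 1564
  H-H: 3 × 421 = 1263
  Σ(broken) = 2827 kJ
Bonds formed (products):
  C-H: 3 × 424 = 1272
  C-O: 1 × 347 = 347
  O-H: 3 × 451 = 1353
  Σ(formed) = 2972 kJ
ΔH = Σ(broken) − Σ(formed) = 2827 − 2972 = −145 kJ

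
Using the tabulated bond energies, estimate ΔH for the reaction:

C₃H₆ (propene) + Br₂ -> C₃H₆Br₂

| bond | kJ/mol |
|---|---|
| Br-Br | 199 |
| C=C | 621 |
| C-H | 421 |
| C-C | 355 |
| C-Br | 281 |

ΔH ≈ −97 kJ

Bonds broken (reactants):
  Br-Br: 1 × 199 = 199
  C-C: 1 × 355 = 355
  C-H: 6 × 421 = 2526
  C=C: 1 × 621 = 621
  Σ(broken) = 3701 kJ
Bonds formed (products):
  C-Br: 2 × 281 = 562
  C-C: 2 × 355 = 710
  C-H: 6 × 421 = 2526
  Σ(formed) = 3798 kJ
ΔH = Σ(broken) − Σ(formed) = 3701 − 3798 = −97 kJ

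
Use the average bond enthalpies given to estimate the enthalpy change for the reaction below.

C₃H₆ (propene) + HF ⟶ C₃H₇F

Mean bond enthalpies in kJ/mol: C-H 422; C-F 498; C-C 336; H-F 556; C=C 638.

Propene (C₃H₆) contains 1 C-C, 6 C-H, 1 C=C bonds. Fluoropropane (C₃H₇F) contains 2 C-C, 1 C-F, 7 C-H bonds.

ΔH ≈ −62 kJ

Bonds broken (reactants):
  C-C: 1 × 336 = 336
  C-H: 6 × 422 = 2532
  C=C: 1 × 638 = 638
  H-F: 1 × 556 = 556
  Σ(broken) = 4062 kJ
Bonds formed (products):
  C-C: 2 × 336 = 672
  C-F: 1 × 498 = 498
  C-H: 7 × 422 = 2954
  Σ(formed) = 4124 kJ
ΔH = Σ(broken) − Σ(formed) = 4062 − 4124 = −62 kJ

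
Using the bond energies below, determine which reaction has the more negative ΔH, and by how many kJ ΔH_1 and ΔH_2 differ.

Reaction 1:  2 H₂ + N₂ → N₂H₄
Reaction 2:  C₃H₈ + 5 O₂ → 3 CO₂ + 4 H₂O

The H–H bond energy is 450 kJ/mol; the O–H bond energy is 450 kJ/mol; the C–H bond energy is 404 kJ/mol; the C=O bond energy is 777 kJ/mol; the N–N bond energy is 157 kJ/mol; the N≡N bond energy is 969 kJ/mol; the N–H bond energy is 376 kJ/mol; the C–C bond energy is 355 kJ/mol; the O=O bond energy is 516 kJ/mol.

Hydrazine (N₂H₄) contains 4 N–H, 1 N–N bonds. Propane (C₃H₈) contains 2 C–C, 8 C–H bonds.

Reaction 1:
  Bonds broken (reactants):
    H–H: 2 × 450 = 900
    N≡N: 1 × 969 = 969
    Σ(broken) = 1869 kJ
  Bonds formed (products):
    N–H: 4 × 376 = 1504
    N–N: 1 × 157 = 157
    Σ(formed) = 1661 kJ
  ΔH_1 = 1869 − 1661 = +208 kJ
Reaction 2:
  Bonds broken (reactants):
    C–C: 2 × 355 = 710
    C–H: 8 × 404 = 3232
    O=O: 5 × 516 = 2580
    Σ(broken) = 6522 kJ
  Bonds formed (products):
    C=O: 6 × 777 = 4662
    O–H: 8 × 450 = 3600
    Σ(formed) = 8262 kJ
  ΔH_2 = 6522 − 8262 = −1740 kJ
ΔH_1 − ΔH_2 = +1948 kJ, so reaction 2 has the more negative ΔH; |ΔH_1 − ΔH_2| = 1948 kJ.

Reaction 2, by 1948 kJ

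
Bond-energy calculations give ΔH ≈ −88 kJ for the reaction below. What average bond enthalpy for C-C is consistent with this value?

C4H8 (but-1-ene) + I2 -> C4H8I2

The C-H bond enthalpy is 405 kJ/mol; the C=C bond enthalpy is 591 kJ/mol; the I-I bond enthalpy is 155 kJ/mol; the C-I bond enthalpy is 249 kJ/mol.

D(C-C) ≈ 336 kJ/mol

Let D be the C-C bond energy.
Σ(broken) = 2×D + 8×405 + 1×591 + 1×155 = 3986 + 2D
Σ(formed) = 3×D + 8×405 + 2×249 = 3738 + 3D
ΔH = Σ(broken) − Σ(formed) = (3986 + 2D) − (3738 + 3D) = +248 − D
Setting this equal to −88 kJ gives D = 336 kJ/mol.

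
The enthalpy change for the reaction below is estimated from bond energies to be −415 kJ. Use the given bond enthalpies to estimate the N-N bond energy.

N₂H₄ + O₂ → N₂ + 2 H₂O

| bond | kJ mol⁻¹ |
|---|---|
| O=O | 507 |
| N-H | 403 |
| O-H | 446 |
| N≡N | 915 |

Let D be the N-N bond energy.
Σ(broken) = 4×403 + 1×D + 1×507 = 2119 + D
Σ(formed) = 1×915 + 4×446 = 2699
ΔH = Σ(broken) − Σ(formed) = (2119 + D) − (2699) = −580 + D
Setting this equal to −415 kJ gives D = 165 kJ/mol.

D(N-N) ≈ 165 kJ/mol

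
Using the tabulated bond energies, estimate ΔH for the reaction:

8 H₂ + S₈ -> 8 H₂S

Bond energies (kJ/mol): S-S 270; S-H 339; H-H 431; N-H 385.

Bonds broken (reactants):
  H-H: 8 × 431 = 3448
  S-S: 8 × 270 = 2160
  Σ(broken) = 5608 kJ
Bonds formed (products):
  S-H: 16 × 339 = 5424
  Σ(formed) = 5424 kJ
ΔH = Σ(broken) − Σ(formed) = 5608 − 5424 = +184 kJ

ΔH ≈ +184 kJ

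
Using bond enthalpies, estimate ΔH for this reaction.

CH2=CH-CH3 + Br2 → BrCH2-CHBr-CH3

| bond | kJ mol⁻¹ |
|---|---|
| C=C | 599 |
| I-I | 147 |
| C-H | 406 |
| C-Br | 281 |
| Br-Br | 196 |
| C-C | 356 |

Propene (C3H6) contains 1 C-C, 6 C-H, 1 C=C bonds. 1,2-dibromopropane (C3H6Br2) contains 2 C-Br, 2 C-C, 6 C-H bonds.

Bonds broken (reactants):
  Br-Br: 1 × 196 = 196
  C-C: 1 × 356 = 356
  C-H: 6 × 406 = 2436
  C=C: 1 × 599 = 599
  Σ(broken) = 3587 kJ
Bonds formed (products):
  C-Br: 2 × 281 = 562
  C-C: 2 × 356 = 712
  C-H: 6 × 406 = 2436
  Σ(formed) = 3710 kJ
ΔH = Σ(broken) − Σ(formed) = 3587 − 3710 = −123 kJ

ΔH ≈ −123 kJ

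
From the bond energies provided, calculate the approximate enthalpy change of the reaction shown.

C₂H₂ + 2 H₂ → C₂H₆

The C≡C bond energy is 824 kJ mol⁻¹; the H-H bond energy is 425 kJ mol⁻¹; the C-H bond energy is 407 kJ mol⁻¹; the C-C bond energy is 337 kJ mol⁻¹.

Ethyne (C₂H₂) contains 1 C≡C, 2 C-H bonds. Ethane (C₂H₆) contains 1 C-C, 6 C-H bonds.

ΔH ≈ −291 kJ

Bonds broken (reactants):
  C≡C: 1 × 824 = 824
  C-H: 2 × 407 = 814
  H-H: 2 × 425 = 850
  Σ(broken) = 2488 kJ
Bonds formed (products):
  C-C: 1 × 337 = 337
  C-H: 6 × 407 = 2442
  Σ(formed) = 2779 kJ
ΔH = Σ(broken) − Σ(formed) = 2488 − 2779 = −291 kJ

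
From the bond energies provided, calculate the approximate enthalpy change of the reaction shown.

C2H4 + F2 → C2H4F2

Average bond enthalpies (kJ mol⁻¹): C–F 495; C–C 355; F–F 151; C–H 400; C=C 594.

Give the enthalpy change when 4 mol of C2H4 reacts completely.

Bonds broken (reactants):
  C–H: 4 × 400 = 1600
  C=C: 1 × 594 = 594
  F–F: 1 × 151 = 151
  Σ(broken) = 2345 kJ
Bonds formed (products):
  C–C: 1 × 355 = 355
  C–F: 2 × 495 = 990
  C–H: 4 × 400 = 1600
  Σ(formed) = 2945 kJ
ΔH = Σ(broken) − Σ(formed) = 2345 − 2945 = −600 kJ
For 4× the reaction as written: 4 × (−600) = −2400 kJ

ΔH = −2400 kJ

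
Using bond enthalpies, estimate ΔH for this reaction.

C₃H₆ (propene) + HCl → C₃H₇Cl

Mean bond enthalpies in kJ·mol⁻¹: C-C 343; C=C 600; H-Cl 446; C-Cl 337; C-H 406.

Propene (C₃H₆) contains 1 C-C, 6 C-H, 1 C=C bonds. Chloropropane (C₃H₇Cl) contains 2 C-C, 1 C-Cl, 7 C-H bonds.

Bonds broken (reactants):
  C-C: 1 × 343 = 343
  C-H: 6 × 406 = 2436
  C=C: 1 × 600 = 600
  H-Cl: 1 × 446 = 446
  Σ(broken) = 3825 kJ
Bonds formed (products):
  C-C: 2 × 343 = 686
  C-Cl: 1 × 337 = 337
  C-H: 7 × 406 = 2842
  Σ(formed) = 3865 kJ
ΔH = Σ(broken) − Σ(formed) = 3825 − 3865 = −40 kJ

ΔH ≈ −40 kJ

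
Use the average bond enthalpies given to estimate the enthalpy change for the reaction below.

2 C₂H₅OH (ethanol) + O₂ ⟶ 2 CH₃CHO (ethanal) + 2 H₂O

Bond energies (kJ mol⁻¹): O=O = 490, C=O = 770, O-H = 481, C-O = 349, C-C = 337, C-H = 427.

ΔH ≈ −460 kJ

Bonds broken (reactants):
  C-C: 2 × 337 = 674
  C-H: 10 × 427 = 4270
  C-O: 2 × 349 = 698
  O-H: 2 × 481 = 962
  O=O: 1 × 490 = 490
  Σ(broken) = 7094 kJ
Bonds formed (products):
  C-C: 2 × 337 = 674
  C-H: 8 × 427 = 3416
  C=O: 2 × 770 = 1540
  O-H: 4 × 481 = 1924
  Σ(formed) = 7554 kJ
ΔH = Σ(broken) − Σ(formed) = 7094 − 7554 = −460 kJ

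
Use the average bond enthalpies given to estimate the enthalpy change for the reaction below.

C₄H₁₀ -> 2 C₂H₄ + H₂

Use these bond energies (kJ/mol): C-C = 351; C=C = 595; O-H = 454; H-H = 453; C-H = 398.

ΔH ≈ +206 kJ

Bonds broken (reactants):
  C-C: 3 × 351 = 1053
  C-H: 10 × 398 = 3980
  Σ(broken) = 5033 kJ
Bonds formed (products):
  C-H: 8 × 398 = 3184
  C=C: 2 × 595 = 1190
  H-H: 1 × 453 = 453
  Σ(formed) = 4827 kJ
ΔH = Σ(broken) − Σ(formed) = 5033 − 4827 = +206 kJ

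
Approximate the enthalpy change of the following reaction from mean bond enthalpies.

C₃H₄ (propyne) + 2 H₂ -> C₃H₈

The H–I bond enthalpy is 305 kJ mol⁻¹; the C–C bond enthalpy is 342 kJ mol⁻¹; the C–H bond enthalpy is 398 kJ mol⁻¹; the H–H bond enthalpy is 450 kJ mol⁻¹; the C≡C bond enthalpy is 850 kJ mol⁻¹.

ΔH ≈ −184 kJ

Bonds broken (reactants):
  C≡C: 1 × 850 = 850
  C–C: 1 × 342 = 342
  C–H: 4 × 398 = 1592
  H–H: 2 × 450 = 900
  Σ(broken) = 3684 kJ
Bonds formed (products):
  C–C: 2 × 342 = 684
  C–H: 8 × 398 = 3184
  Σ(formed) = 3868 kJ
ΔH = Σ(broken) − Σ(formed) = 3684 − 3868 = −184 kJ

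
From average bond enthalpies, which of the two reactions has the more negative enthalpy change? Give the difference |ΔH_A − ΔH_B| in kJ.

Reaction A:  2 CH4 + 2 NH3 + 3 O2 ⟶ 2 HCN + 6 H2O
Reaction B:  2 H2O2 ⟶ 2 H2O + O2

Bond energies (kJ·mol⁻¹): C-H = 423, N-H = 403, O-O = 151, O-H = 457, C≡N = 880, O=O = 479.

Reaction A:
  Bonds broken (reactants):
    C-H: 8 × 423 = 3384
    N-H: 6 × 403 = 2418
    O=O: 3 × 479 = 1437
    Σ(broken) = 7239 kJ
  Bonds formed (products):
    C≡N: 2 × 880 = 1760
    C-H: 2 × 423 = 846
    O-H: 12 × 457 = 5484
    Σ(formed) = 8090 kJ
  ΔH_A = 7239 − 8090 = −851 kJ
Reaction B:
  Bonds broken (reactants):
    O-H: 4 × 457 = 1828
    O-O: 2 × 151 = 302
    Σ(broken) = 2130 kJ
  Bonds formed (products):
    O-H: 4 × 457 = 1828
    O=O: 1 × 479 = 479
    Σ(formed) = 2307 kJ
  ΔH_B = 2130 − 2307 = −177 kJ
ΔH_A − ΔH_B = −674 kJ, so reaction A has the more negative ΔH; |ΔH_A − ΔH_B| = 674 kJ.

Reaction A, by 674 kJ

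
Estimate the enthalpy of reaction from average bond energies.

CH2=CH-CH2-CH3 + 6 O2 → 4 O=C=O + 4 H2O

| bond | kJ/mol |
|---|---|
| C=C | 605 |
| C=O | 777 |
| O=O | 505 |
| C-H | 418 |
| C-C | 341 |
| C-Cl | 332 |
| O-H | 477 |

Bonds broken (reactants):
  C-C: 2 × 341 = 682
  C-H: 8 × 418 = 3344
  C=C: 1 × 605 = 605
  O=O: 6 × 505 = 3030
  Σ(broken) = 7661 kJ
Bonds formed (products):
  C=O: 8 × 777 = 6216
  O-H: 8 × 477 = 3816
  Σ(formed) = 10032 kJ
ΔH = Σ(broken) − Σ(formed) = 7661 − 10032 = −2371 kJ

ΔH ≈ −2371 kJ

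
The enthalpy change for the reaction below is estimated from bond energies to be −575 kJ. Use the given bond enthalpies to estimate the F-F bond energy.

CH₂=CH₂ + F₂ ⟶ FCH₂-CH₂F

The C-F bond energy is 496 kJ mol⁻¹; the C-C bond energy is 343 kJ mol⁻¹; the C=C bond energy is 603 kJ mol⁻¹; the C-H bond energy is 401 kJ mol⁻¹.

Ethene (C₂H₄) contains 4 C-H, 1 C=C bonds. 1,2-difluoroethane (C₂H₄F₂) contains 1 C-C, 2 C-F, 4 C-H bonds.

D(F-F) ≈ 157 kJ/mol

Let D be the F-F bond energy.
Σ(broken) = 4×401 + 1×603 + 1×D = 2207 + D
Σ(formed) = 1×343 + 2×496 + 4×401 = 2939
ΔH = Σ(broken) − Σ(formed) = (2207 + D) − (2939) = −732 + D
Setting this equal to −575 kJ gives D = 157 kJ/mol.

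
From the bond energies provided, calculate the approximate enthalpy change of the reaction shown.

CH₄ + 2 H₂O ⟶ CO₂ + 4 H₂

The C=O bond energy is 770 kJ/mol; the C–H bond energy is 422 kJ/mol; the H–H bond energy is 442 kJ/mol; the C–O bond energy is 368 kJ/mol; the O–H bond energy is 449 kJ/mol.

Bonds broken (reactants):
  C–H: 4 × 422 = 1688
  O–H: 4 × 449 = 1796
  Σ(broken) = 3484 kJ
Bonds formed (products):
  C=O: 2 × 770 = 1540
  H–H: 4 × 442 = 1768
  Σ(formed) = 3308 kJ
ΔH = Σ(broken) − Σ(formed) = 3484 − 3308 = +176 kJ

ΔH ≈ +176 kJ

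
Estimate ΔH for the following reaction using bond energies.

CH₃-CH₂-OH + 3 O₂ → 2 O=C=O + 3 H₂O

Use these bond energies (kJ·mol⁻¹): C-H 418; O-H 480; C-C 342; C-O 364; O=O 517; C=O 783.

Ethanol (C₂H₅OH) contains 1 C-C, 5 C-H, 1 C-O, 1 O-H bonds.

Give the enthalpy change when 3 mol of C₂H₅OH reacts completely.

ΔH = −3555 kJ

Bonds broken (reactants):
  C-C: 1 × 342 = 342
  C-H: 5 × 418 = 2090
  C-O: 1 × 364 = 364
  O-H: 1 × 480 = 480
  O=O: 3 × 517 = 1551
  Σ(broken) = 4827 kJ
Bonds formed (products):
  C=O: 4 × 783 = 3132
  O-H: 6 × 480 = 2880
  Σ(formed) = 6012 kJ
ΔH = Σ(broken) − Σ(formed) = 4827 − 6012 = −1185 kJ
For 3× the reaction as written: 3 × (−1185) = −3555 kJ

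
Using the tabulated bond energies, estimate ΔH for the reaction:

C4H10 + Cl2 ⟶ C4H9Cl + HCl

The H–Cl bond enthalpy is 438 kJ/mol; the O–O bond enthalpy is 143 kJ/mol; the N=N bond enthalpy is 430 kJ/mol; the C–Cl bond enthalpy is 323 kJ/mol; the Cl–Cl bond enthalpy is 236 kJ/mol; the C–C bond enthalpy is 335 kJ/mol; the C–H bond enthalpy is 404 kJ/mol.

Bonds broken (reactants):
  C–C: 3 × 335 = 1005
  C–H: 10 × 404 = 4040
  Cl–Cl: 1 × 236 = 236
  Σ(broken) = 5281 kJ
Bonds formed (products):
  C–C: 3 × 335 = 1005
  C–Cl: 1 × 323 = 323
  C–H: 9 × 404 = 3636
  H–Cl: 1 × 438 = 438
  Σ(formed) = 5402 kJ
ΔH = Σ(broken) − Σ(formed) = 5281 − 5402 = −121 kJ

ΔH ≈ −121 kJ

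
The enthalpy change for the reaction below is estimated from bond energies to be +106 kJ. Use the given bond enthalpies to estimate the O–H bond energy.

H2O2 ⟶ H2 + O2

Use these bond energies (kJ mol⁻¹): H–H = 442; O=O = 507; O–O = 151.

Let D be the O–H bond energy.
Σ(broken) = 2×D + 1×151 = 151 + 2D
Σ(formed) = 1×442 + 1×507 = 949
ΔH = Σ(broken) − Σ(formed) = (151 + 2D) − (949) = −798 + 2D
Setting this equal to +106 kJ gives 2D = 904, so D = 452 kJ/mol.

D(O–H) ≈ 452 kJ/mol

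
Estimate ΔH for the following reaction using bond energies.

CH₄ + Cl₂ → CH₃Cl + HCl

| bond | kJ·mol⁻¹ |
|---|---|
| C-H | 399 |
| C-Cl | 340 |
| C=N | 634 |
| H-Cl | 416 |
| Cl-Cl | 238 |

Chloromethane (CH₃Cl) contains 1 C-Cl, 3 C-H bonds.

ΔH ≈ −119 kJ

Bonds broken (reactants):
  C-H: 4 × 399 = 1596
  Cl-Cl: 1 × 238 = 238
  Σ(broken) = 1834 kJ
Bonds formed (products):
  C-Cl: 1 × 340 = 340
  C-H: 3 × 399 = 1197
  H-Cl: 1 × 416 = 416
  Σ(formed) = 1953 kJ
ΔH = Σ(broken) − Σ(formed) = 1834 − 1953 = −119 kJ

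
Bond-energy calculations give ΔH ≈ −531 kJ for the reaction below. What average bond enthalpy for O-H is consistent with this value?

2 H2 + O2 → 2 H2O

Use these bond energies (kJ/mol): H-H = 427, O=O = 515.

D(O-H) ≈ 475 kJ/mol

Let D be the O-H bond energy.
Σ(broken) = 2×427 + 1×515 = 1369
Σ(formed) = 4×D = 4D
ΔH = Σ(broken) − Σ(formed) = (1369) − (4D) = +1369 − 4D
Setting this equal to −531 kJ gives 4D = 1900, so D = 475 kJ/mol.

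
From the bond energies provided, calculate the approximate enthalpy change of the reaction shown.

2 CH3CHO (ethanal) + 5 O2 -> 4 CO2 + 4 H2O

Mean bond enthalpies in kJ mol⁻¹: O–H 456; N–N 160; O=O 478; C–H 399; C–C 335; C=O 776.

ΔH ≈ −2052 kJ

Bonds broken (reactants):
  C–C: 2 × 335 = 670
  C–H: 8 × 399 = 3192
  C=O: 2 × 776 = 1552
  O=O: 5 × 478 = 2390
  Σ(broken) = 7804 kJ
Bonds formed (products):
  C=O: 8 × 776 = 6208
  O–H: 8 × 456 = 3648
  Σ(formed) = 9856 kJ
ΔH = Σ(broken) − Σ(formed) = 7804 − 9856 = −2052 kJ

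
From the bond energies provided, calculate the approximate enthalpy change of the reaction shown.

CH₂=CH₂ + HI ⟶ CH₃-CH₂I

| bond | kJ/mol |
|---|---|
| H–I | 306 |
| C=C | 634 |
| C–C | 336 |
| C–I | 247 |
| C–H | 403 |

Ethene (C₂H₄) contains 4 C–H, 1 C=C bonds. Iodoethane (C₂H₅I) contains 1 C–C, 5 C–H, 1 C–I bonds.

Bonds broken (reactants):
  C–H: 4 × 403 = 1612
  C=C: 1 × 634 = 634
  H–I: 1 × 306 = 306
  Σ(broken) = 2552 kJ
Bonds formed (products):
  C–C: 1 × 336 = 336
  C–H: 5 × 403 = 2015
  C–I: 1 × 247 = 247
  Σ(formed) = 2598 kJ
ΔH = Σ(broken) − Σ(formed) = 2552 − 2598 = −46 kJ

ΔH ≈ −46 kJ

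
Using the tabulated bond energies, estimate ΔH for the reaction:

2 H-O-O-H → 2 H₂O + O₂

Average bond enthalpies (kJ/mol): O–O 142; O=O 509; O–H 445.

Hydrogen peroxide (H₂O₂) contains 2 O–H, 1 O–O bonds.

Bonds broken (reactants):
  O–H: 4 × 445 = 1780
  O–O: 2 × 142 = 284
  Σ(broken) = 2064 kJ
Bonds formed (products):
  O–H: 4 × 445 = 1780
  O=O: 1 × 509 = 509
  Σ(formed) = 2289 kJ
ΔH = Σ(broken) − Σ(formed) = 2064 − 2289 = −225 kJ

ΔH ≈ −225 kJ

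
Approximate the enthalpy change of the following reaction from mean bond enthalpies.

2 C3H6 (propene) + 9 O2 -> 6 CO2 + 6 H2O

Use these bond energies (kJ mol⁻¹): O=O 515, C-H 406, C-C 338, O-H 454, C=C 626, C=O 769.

ΔH ≈ −3241 kJ

Bonds broken (reactants):
  C-C: 2 × 338 = 676
  C-H: 12 × 406 = 4872
  C=C: 2 × 626 = 1252
  O=O: 9 × 515 = 4635
  Σ(broken) = 11435 kJ
Bonds formed (products):
  C=O: 12 × 769 = 9228
  O-H: 12 × 454 = 5448
  Σ(formed) = 14676 kJ
ΔH = Σ(broken) − Σ(formed) = 11435 − 14676 = −3241 kJ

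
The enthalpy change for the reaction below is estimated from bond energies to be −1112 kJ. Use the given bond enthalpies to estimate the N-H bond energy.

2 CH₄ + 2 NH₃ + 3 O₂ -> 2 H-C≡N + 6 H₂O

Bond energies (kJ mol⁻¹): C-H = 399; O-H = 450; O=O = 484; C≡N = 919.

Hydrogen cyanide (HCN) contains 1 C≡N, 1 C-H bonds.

D(N-H) ≈ 380 kJ/mol

Let D be the N-H bond energy.
Σ(broken) = 8×399 + 6×D + 3×484 = 4644 + 6D
Σ(formed) = 2×919 + 2×399 + 12×450 = 8036
ΔH = Σ(broken) − Σ(formed) = (4644 + 6D) − (8036) = −3392 + 6D
Setting this equal to −1112 kJ gives 6D = 2280, so D = 380 kJ/mol.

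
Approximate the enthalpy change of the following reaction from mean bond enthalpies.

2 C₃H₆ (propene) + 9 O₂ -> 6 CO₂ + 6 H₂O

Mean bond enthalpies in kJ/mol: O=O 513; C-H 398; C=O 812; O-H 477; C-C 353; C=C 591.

ΔH ≈ −4187 kJ

Bonds broken (reactants):
  C-C: 2 × 353 = 706
  C-H: 12 × 398 = 4776
  C=C: 2 × 591 = 1182
  O=O: 9 × 513 = 4617
  Σ(broken) = 11281 kJ
Bonds formed (products):
  C=O: 12 × 812 = 9744
  O-H: 12 × 477 = 5724
  Σ(formed) = 15468 kJ
ΔH = Σ(broken) − Σ(formed) = 11281 − 15468 = −4187 kJ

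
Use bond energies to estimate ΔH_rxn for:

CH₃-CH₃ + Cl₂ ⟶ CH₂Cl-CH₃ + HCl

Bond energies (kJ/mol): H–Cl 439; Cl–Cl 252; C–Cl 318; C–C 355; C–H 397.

Bonds broken (reactants):
  C–C: 1 × 355 = 355
  C–H: 6 × 397 = 2382
  Cl–Cl: 1 × 252 = 252
  Σ(broken) = 2989 kJ
Bonds formed (products):
  C–C: 1 × 355 = 355
  C–Cl: 1 × 318 = 318
  C–H: 5 × 397 = 1985
  H–Cl: 1 × 439 = 439
  Σ(formed) = 3097 kJ
ΔH = Σ(broken) − Σ(formed) = 2989 − 3097 = −108 kJ

ΔH ≈ −108 kJ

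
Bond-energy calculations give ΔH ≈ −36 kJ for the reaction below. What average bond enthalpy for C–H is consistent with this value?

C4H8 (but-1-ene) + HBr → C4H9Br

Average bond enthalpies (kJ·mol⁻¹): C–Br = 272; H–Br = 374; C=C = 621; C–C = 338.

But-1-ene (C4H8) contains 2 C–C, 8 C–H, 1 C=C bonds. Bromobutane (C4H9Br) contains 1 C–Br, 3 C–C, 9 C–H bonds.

D(C–H) ≈ 421 kJ/mol

Let D be the C–H bond energy.
Σ(broken) = 2×338 + 8×D + 1×621 + 1×374 = 1671 + 8D
Σ(formed) = 1×272 + 3×338 + 9×D = 1286 + 9D
ΔH = Σ(broken) − Σ(formed) = (1671 + 8D) − (1286 + 9D) = +385 − D
Setting this equal to −36 kJ gives D = 421 kJ/mol.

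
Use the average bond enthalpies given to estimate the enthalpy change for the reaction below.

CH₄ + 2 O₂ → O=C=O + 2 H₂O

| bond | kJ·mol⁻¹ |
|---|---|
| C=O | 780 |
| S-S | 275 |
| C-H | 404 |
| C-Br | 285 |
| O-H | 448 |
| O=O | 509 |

ΔH ≈ −718 kJ

Bonds broken (reactants):
  C-H: 4 × 404 = 1616
  O=O: 2 × 509 = 1018
  Σ(broken) = 2634 kJ
Bonds formed (products):
  C=O: 2 × 780 = 1560
  O-H: 4 × 448 = 1792
  Σ(formed) = 3352 kJ
ΔH = Σ(broken) − Σ(formed) = 2634 − 3352 = −718 kJ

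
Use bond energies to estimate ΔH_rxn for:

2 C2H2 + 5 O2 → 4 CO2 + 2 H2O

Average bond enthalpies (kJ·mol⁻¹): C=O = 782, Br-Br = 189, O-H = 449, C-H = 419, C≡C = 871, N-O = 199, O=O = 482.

Bonds broken (reactants):
  C≡C: 2 × 871 = 1742
  C-H: 4 × 419 = 1676
  O=O: 5 × 482 = 2410
  Σ(broken) = 5828 kJ
Bonds formed (products):
  C=O: 8 × 782 = 6256
  O-H: 4 × 449 = 1796
  Σ(formed) = 8052 kJ
ΔH = Σ(broken) − Σ(formed) = 5828 − 8052 = −2224 kJ

ΔH ≈ −2224 kJ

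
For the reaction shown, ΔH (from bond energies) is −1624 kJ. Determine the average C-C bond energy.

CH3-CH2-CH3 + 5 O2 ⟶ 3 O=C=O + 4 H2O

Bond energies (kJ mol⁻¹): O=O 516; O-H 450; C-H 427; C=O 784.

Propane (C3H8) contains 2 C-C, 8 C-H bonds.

D(C-C) ≈ 342 kJ/mol

Let D be the C-C bond energy.
Σ(broken) = 2×D + 8×427 + 5×516 = 5996 + 2D
Σ(formed) = 6×784 + 8×450 = 8304
ΔH = Σ(broken) − Σ(formed) = (5996 + 2D) − (8304) = −2308 + 2D
Setting this equal to −1624 kJ gives 2D = 684, so D = 342 kJ/mol.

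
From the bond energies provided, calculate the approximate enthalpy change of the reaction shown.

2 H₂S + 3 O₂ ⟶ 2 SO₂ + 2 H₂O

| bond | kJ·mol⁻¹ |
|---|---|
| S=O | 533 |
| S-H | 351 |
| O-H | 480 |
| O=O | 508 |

Bonds broken (reactants):
  O=O: 3 × 508 = 1524
  S-H: 4 × 351 = 1404
  Σ(broken) = 2928 kJ
Bonds formed (products):
  O-H: 4 × 480 = 1920
  S=O: 4 × 533 = 2132
  Σ(formed) = 4052 kJ
ΔH = Σ(broken) − Σ(formed) = 2928 − 4052 = −1124 kJ

ΔH ≈ −1124 kJ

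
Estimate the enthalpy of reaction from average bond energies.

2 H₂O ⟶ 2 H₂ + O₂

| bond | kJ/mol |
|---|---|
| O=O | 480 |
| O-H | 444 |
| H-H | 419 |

ΔH ≈ +458 kJ

Bonds broken (reactants):
  O-H: 4 × 444 = 1776
  Σ(broken) = 1776 kJ
Bonds formed (products):
  H-H: 2 × 419 = 838
  O=O: 1 × 480 = 480
  Σ(formed) = 1318 kJ
ΔH = Σ(broken) − Σ(formed) = 1776 − 1318 = +458 kJ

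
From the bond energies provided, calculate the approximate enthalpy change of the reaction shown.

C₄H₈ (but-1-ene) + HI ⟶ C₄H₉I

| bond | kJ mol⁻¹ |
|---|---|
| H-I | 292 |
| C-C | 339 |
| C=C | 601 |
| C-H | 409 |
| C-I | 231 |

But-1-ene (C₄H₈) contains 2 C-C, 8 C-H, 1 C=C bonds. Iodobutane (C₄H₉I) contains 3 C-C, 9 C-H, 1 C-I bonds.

Bonds broken (reactants):
  C-C: 2 × 339 = 678
  C-H: 8 × 409 = 3272
  C=C: 1 × 601 = 601
  H-I: 1 × 292 = 292
  Σ(broken) = 4843 kJ
Bonds formed (products):
  C-C: 3 × 339 = 1017
  C-H: 9 × 409 = 3681
  C-I: 1 × 231 = 231
  Σ(formed) = 4929 kJ
ΔH = Σ(broken) − Σ(formed) = 4843 − 4929 = −86 kJ

ΔH ≈ −86 kJ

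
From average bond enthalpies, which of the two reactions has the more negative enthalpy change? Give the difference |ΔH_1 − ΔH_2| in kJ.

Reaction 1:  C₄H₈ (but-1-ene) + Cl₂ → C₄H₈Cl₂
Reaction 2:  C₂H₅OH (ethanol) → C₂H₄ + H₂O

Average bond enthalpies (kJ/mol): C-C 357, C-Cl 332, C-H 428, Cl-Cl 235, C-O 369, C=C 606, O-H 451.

Reaction 1, by 277 kJ

Reaction 1:
  Bonds broken (reactants):
    C-C: 2 × 357 = 714
    C-H: 8 × 428 = 3424
    C=C: 1 × 606 = 606
    Cl-Cl: 1 × 235 = 235
    Σ(broken) = 4979 kJ
  Bonds formed (products):
    C-C: 3 × 357 = 1071
    C-Cl: 2 × 332 = 664
    C-H: 8 × 428 = 3424
    Σ(formed) = 5159 kJ
  ΔH_1 = 4979 − 5159 = −180 kJ
Reaction 2:
  Bonds broken (reactants):
    C-C: 1 × 357 = 357
    C-H: 5 × 428 = 2140
    C-O: 1 × 369 = 369
    O-H: 1 × 451 = 451
    Σ(broken) = 3317 kJ
  Bonds formed (products):
    C-H: 4 × 428 = 1712
    C=C: 1 × 606 = 606
    O-H: 2 × 451 = 902
    Σ(formed) = 3220 kJ
  ΔH_2 = 3317 − 3220 = +97 kJ
ΔH_1 − ΔH_2 = −277 kJ, so reaction 1 has the more negative ΔH; |ΔH_1 − ΔH_2| = 277 kJ.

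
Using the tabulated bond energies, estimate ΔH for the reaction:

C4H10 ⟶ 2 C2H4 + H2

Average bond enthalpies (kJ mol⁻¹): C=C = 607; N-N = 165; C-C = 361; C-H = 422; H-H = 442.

ΔH ≈ +271 kJ

Bonds broken (reactants):
  C-C: 3 × 361 = 1083
  C-H: 10 × 422 = 4220
  Σ(broken) = 5303 kJ
Bonds formed (products):
  C-H: 8 × 422 = 3376
  C=C: 2 × 607 = 1214
  H-H: 1 × 442 = 442
  Σ(formed) = 5032 kJ
ΔH = Σ(broken) − Σ(formed) = 5303 − 5032 = +271 kJ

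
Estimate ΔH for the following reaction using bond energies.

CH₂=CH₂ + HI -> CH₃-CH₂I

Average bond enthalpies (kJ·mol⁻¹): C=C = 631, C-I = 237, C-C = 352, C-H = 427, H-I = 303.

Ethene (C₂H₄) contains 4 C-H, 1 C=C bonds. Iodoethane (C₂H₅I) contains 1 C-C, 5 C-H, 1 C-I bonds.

ΔH ≈ −82 kJ

Bonds broken (reactants):
  C-H: 4 × 427 = 1708
  C=C: 1 × 631 = 631
  H-I: 1 × 303 = 303
  Σ(broken) = 2642 kJ
Bonds formed (products):
  C-C: 1 × 352 = 352
  C-H: 5 × 427 = 2135
  C-I: 1 × 237 = 237
  Σ(formed) = 2724 kJ
ΔH = Σ(broken) − Σ(formed) = 2642 − 2724 = −82 kJ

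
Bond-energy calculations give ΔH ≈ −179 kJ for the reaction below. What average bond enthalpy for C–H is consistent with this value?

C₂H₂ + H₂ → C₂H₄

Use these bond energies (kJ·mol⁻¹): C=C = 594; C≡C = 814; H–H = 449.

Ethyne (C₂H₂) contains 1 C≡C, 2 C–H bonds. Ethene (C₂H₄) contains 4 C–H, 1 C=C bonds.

Let D be the C–H bond energy.
Σ(broken) = 1×814 + 2×D + 1×449 = 1263 + 2D
Σ(formed) = 4×D + 1×594 = 594 + 4D
ΔH = Σ(broken) − Σ(formed) = (1263 + 2D) − (594 + 4D) = +669 − 2D
Setting this equal to −179 kJ gives 2D = 848, so D = 424 kJ/mol.

D(C–H) ≈ 424 kJ/mol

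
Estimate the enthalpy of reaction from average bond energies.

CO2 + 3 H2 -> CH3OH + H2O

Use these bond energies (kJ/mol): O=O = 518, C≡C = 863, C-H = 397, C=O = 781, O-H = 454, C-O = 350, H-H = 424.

ΔH ≈ −69 kJ

Bonds broken (reactants):
  C=O: 2 × 781 = 1562
  H-H: 3 × 424 = 1272
  Σ(broken) = 2834 kJ
Bonds formed (products):
  C-H: 3 × 397 = 1191
  C-O: 1 × 350 = 350
  O-H: 3 × 454 = 1362
  Σ(formed) = 2903 kJ
ΔH = Σ(broken) − Σ(formed) = 2834 − 2903 = −69 kJ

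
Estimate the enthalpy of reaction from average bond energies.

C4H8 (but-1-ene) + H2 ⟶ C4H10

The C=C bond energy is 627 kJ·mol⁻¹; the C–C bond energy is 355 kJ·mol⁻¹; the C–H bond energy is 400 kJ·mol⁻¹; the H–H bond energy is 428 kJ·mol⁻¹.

ΔH ≈ −100 kJ

Bonds broken (reactants):
  C–C: 2 × 355 = 710
  C–H: 8 × 400 = 3200
  C=C: 1 × 627 = 627
  H–H: 1 × 428 = 428
  Σ(broken) = 4965 kJ
Bonds formed (products):
  C–C: 3 × 355 = 1065
  C–H: 10 × 400 = 4000
  Σ(formed) = 5065 kJ
ΔH = Σ(broken) − Σ(formed) = 4965 − 5065 = −100 kJ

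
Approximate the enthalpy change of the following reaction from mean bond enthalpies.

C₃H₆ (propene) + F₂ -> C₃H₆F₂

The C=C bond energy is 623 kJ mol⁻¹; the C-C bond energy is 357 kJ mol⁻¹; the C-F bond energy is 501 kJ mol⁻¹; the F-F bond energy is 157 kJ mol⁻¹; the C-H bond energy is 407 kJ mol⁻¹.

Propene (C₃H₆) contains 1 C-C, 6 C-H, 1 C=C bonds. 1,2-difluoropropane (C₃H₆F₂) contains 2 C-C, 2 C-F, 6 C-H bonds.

ΔH ≈ −579 kJ

Bonds broken (reactants):
  C-C: 1 × 357 = 357
  C-H: 6 × 407 = 2442
  C=C: 1 × 623 = 623
  F-F: 1 × 157 = 157
  Σ(broken) = 3579 kJ
Bonds formed (products):
  C-C: 2 × 357 = 714
  C-F: 2 × 501 = 1002
  C-H: 6 × 407 = 2442
  Σ(formed) = 4158 kJ
ΔH = Σ(broken) − Σ(formed) = 3579 − 4158 = −579 kJ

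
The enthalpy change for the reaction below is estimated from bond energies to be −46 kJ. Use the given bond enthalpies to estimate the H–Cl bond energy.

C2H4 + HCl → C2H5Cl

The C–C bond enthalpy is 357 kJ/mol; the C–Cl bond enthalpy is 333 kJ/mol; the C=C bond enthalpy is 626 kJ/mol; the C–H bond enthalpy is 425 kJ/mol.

Let D be the H–Cl bond energy.
Σ(broken) = 4×425 + 1×626 + 1×D = 2326 + D
Σ(formed) = 1×357 + 1×333 + 5×425 = 2815
ΔH = Σ(broken) − Σ(formed) = (2326 + D) − (2815) = −489 + D
Setting this equal to −46 kJ gives D = 443 kJ/mol.

D(H–Cl) ≈ 443 kJ/mol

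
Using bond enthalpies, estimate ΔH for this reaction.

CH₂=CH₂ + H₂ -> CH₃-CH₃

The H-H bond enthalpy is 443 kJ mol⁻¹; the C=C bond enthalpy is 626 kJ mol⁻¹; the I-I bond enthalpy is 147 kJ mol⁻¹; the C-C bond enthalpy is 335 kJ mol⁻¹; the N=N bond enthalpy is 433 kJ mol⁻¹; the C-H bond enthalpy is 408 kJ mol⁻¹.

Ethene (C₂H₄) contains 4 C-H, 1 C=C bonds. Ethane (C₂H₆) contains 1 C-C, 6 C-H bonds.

ΔH ≈ −82 kJ

Bonds broken (reactants):
  C-H: 4 × 408 = 1632
  C=C: 1 × 626 = 626
  H-H: 1 × 443 = 443
  Σ(broken) = 2701 kJ
Bonds formed (products):
  C-C: 1 × 335 = 335
  C-H: 6 × 408 = 2448
  Σ(formed) = 2783 kJ
ΔH = Σ(broken) − Σ(formed) = 2701 − 2783 = −82 kJ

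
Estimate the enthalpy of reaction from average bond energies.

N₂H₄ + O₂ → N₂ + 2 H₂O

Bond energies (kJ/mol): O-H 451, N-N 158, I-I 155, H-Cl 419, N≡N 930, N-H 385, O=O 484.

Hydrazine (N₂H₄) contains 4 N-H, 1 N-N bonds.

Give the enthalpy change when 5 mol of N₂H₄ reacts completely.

Bonds broken (reactants):
  N-H: 4 × 385 = 1540
  N-N: 1 × 158 = 158
  O=O: 1 × 484 = 484
  Σ(broken) = 2182 kJ
Bonds formed (products):
  N≡N: 1 × 930 = 930
  O-H: 4 × 451 = 1804
  Σ(formed) = 2734 kJ
ΔH = Σ(broken) − Σ(formed) = 2182 − 2734 = −552 kJ
For 5× the reaction as written: 5 × (−552) = −2760 kJ

ΔH = −2760 kJ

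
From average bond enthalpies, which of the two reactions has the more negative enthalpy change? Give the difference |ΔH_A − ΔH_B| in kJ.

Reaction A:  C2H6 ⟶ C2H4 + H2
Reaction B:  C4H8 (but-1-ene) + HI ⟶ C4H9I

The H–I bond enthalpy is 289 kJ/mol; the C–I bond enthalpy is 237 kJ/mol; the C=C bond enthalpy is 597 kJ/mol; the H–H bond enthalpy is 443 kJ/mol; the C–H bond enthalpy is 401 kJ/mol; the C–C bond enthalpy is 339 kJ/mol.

Reaction A:
  Bonds broken (reactants):
    C–C: 1 × 339 = 339
    C–H: 6 × 401 = 2406
    Σ(broken) = 2745 kJ
  Bonds formed (products):
    C–H: 4 × 401 = 1604
    C=C: 1 × 597 = 597
    H–H: 1 × 443 = 443
    Σ(formed) = 2644 kJ
  ΔH_A = 2745 − 2644 = +101 kJ
Reaction B:
  Bonds broken (reactants):
    C–C: 2 × 339 = 678
    C–H: 8 × 401 = 3208
    C=C: 1 × 597 = 597
    H–I: 1 × 289 = 289
    Σ(broken) = 4772 kJ
  Bonds formed (products):
    C–C: 3 × 339 = 1017
    C–H: 9 × 401 = 3609
    C–I: 1 × 237 = 237
    Σ(formed) = 4863 kJ
  ΔH_B = 4772 − 4863 = −91 kJ
ΔH_A − ΔH_B = +192 kJ, so reaction B has the more negative ΔH; |ΔH_A − ΔH_B| = 192 kJ.

Reaction B, by 192 kJ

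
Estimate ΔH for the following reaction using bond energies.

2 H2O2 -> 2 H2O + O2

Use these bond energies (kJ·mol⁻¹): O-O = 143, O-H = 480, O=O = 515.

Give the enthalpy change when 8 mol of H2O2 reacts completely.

Bonds broken (reactants):
  O-H: 4 × 480 = 1920
  O-O: 2 × 143 = 286
  Σ(broken) = 2206 kJ
Bonds formed (products):
  O-H: 4 × 480 = 1920
  O=O: 1 × 515 = 515
  Σ(formed) = 2435 kJ
ΔH = Σ(broken) − Σ(formed) = 2206 − 2435 = −229 kJ
For 4× the reaction as written: 4 × (−229) = −916 kJ

ΔH = −916 kJ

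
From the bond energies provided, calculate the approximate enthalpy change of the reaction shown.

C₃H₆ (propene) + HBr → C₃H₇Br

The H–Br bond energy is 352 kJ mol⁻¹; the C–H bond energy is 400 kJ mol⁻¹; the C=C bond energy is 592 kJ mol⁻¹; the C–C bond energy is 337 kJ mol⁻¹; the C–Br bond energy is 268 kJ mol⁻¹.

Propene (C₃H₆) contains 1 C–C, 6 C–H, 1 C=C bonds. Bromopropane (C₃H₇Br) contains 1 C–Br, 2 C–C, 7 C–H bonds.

ΔH ≈ −61 kJ

Bonds broken (reactants):
  C–C: 1 × 337 = 337
  C–H: 6 × 400 = 2400
  C=C: 1 × 592 = 592
  H–Br: 1 × 352 = 352
  Σ(broken) = 3681 kJ
Bonds formed (products):
  C–Br: 1 × 268 = 268
  C–C: 2 × 337 = 674
  C–H: 7 × 400 = 2800
  Σ(formed) = 3742 kJ
ΔH = Σ(broken) − Σ(formed) = 3681 − 3742 = −61 kJ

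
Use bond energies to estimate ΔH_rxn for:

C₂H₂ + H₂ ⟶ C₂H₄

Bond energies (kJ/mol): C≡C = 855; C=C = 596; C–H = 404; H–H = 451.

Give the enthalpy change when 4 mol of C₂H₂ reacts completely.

ΔH = −392 kJ

Bonds broken (reactants):
  C≡C: 1 × 855 = 855
  C–H: 2 × 404 = 808
  H–H: 1 × 451 = 451
  Σ(broken) = 2114 kJ
Bonds formed (products):
  C–H: 4 × 404 = 1616
  C=C: 1 × 596 = 596
  Σ(formed) = 2212 kJ
ΔH = Σ(broken) − Σ(formed) = 2114 − 2212 = −98 kJ
For 4× the reaction as written: 4 × (−98) = −392 kJ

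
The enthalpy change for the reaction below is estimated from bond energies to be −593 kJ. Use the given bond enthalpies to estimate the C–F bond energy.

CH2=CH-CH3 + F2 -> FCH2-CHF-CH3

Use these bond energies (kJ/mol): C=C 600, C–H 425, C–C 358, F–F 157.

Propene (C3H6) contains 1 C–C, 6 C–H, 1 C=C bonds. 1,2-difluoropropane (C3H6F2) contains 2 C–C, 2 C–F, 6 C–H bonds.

Let D be the C–F bond energy.
Σ(broken) = 1×358 + 6×425 + 1×600 + 1×157 = 3665
Σ(formed) = 2×358 + 2×D + 6×425 = 3266 + 2D
ΔH = Σ(broken) − Σ(formed) = (3665) − (3266 + 2D) = +399 − 2D
Setting this equal to −593 kJ gives 2D = 992, so D = 496 kJ/mol.

D(C–F) ≈ 496 kJ/mol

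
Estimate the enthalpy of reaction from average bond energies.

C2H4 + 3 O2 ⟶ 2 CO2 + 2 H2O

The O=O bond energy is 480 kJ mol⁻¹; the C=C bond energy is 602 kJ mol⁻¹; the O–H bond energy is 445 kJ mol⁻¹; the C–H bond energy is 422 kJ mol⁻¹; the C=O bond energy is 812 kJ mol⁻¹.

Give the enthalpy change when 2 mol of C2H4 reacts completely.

Bonds broken (reactants):
  C–H: 4 × 422 = 1688
  C=C: 1 × 602 = 602
  O=O: 3 × 480 = 1440
  Σ(broken) = 3730 kJ
Bonds formed (products):
  C=O: 4 × 812 = 3248
  O–H: 4 × 445 = 1780
  Σ(formed) = 5028 kJ
ΔH = Σ(broken) − Σ(formed) = 3730 − 5028 = −1298 kJ
For 2× the reaction as written: 2 × (−1298) = −2596 kJ

ΔH = −2596 kJ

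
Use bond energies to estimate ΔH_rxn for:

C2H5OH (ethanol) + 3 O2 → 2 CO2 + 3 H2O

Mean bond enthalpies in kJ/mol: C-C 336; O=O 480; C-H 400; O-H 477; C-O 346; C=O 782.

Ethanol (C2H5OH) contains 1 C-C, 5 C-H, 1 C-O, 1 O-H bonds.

ΔH ≈ −1391 kJ

Bonds broken (reactants):
  C-C: 1 × 336 = 336
  C-H: 5 × 400 = 2000
  C-O: 1 × 346 = 346
  O-H: 1 × 477 = 477
  O=O: 3 × 480 = 1440
  Σ(broken) = 4599 kJ
Bonds formed (products):
  C=O: 4 × 782 = 3128
  O-H: 6 × 477 = 2862
  Σ(formed) = 5990 kJ
ΔH = Σ(broken) − Σ(formed) = 4599 − 5990 = −1391 kJ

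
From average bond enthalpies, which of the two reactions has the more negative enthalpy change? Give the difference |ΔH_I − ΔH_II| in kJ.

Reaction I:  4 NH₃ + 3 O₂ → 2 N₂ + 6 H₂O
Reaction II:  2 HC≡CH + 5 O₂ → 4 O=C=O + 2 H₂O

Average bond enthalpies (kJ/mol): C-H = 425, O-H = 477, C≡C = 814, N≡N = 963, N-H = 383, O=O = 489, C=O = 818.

Reaction I:
  Bonds broken (reactants):
    N-H: 12 × 383 = 4596
    O=O: 3 × 489 = 1467
    Σ(broken) = 6063 kJ
  Bonds formed (products):
    N≡N: 2 × 963 = 1926
    O-H: 12 × 477 = 5724
    Σ(formed) = 7650 kJ
  ΔH_I = 6063 − 7650 = −1587 kJ
Reaction II:
  Bonds broken (reactants):
    C≡C: 2 × 814 = 1628
    C-H: 4 × 425 = 1700
    O=O: 5 × 489 = 2445
    Σ(broken) = 5773 kJ
  Bonds formed (products):
    C=O: 8 × 818 = 6544
    O-H: 4 × 477 = 1908
    Σ(formed) = 8452 kJ
  ΔH_II = 5773 − 8452 = −2679 kJ
ΔH_I − ΔH_II = +1092 kJ, so reaction II has the more negative ΔH; |ΔH_I − ΔH_II| = 1092 kJ.

Reaction II, by 1092 kJ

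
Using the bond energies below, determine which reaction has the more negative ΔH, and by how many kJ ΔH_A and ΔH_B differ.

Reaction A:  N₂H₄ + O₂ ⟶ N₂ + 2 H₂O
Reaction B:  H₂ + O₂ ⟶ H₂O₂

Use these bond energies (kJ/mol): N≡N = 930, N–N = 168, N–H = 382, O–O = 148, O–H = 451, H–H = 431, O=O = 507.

Reaction A:
  Bonds broken (reactants):
    N–H: 4 × 382 = 1528
    N–N: 1 × 168 = 168
    O=O: 1 × 507 = 507
    Σ(broken) = 2203 kJ
  Bonds formed (products):
    N≡N: 1 × 930 = 930
    O–H: 4 × 451 = 1804
    Σ(formed) = 2734 kJ
  ΔH_A = 2203 − 2734 = −531 kJ
Reaction B:
  Bonds broken (reactants):
    H–H: 1 × 431 = 431
    O=O: 1 × 507 = 507
    Σ(broken) = 938 kJ
  Bonds formed (products):
    O–H: 2 × 451 = 902
    O–O: 1 × 148 = 148
    Σ(formed) = 1050 kJ
  ΔH_B = 938 − 1050 = −112 kJ
ΔH_A − ΔH_B = −419 kJ, so reaction A has the more negative ΔH; |ΔH_A − ΔH_B| = 419 kJ.

Reaction A, by 419 kJ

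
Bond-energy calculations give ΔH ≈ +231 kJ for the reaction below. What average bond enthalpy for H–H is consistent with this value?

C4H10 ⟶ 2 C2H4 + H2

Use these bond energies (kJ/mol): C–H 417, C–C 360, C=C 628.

Let D be the H–H bond energy.
Σ(broken) = 3×360 + 10×417 = 5250
Σ(formed) = 8×417 + 2×628 + 1×D = 4592 + D
ΔH = Σ(broken) − Σ(formed) = (5250) − (4592 + D) = +658 − D
Setting this equal to +231 kJ gives D = 427 kJ/mol.

D(H–H) ≈ 427 kJ/mol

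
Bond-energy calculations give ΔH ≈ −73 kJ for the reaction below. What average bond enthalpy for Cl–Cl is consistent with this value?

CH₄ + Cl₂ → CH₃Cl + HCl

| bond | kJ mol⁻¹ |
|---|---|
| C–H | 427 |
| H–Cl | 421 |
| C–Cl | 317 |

Let D be the Cl–Cl bond energy.
Σ(broken) = 4×427 + 1×D = 1708 + D
Σ(formed) = 1×317 + 3×427 + 1×421 = 2019
ΔH = Σ(broken) − Σ(formed) = (1708 + D) − (2019) = −311 + D
Setting this equal to −73 kJ gives D = 238 kJ/mol.

D(Cl–Cl) ≈ 238 kJ/mol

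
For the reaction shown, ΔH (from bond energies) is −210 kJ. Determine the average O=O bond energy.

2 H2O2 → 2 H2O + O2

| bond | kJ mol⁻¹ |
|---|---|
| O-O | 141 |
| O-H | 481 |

Let D be the O=O bond energy.
Σ(broken) = 4×481 + 2×141 = 2206
Σ(formed) = 4×481 + 1×D = 1924 + D
ΔH = Σ(broken) − Σ(formed) = (2206) − (1924 + D) = +282 − D
Setting this equal to −210 kJ gives D = 492 kJ/mol.

D(O=O) ≈ 492 kJ/mol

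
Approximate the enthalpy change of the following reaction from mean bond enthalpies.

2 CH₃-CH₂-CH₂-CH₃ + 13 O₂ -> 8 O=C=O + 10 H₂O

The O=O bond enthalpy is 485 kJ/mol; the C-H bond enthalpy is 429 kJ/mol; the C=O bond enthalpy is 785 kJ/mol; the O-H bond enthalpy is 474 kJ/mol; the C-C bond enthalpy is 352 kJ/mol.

Bonds broken (reactants):
  C-C: 6 × 352 = 2112
  C-H: 20 × 429 = 8580
  O=O: 13 × 485 = 6305
  Σ(broken) = 16997 kJ
Bonds formed (products):
  C=O: 16 × 785 = 12560
  O-H: 20 × 474 = 9480
  Σ(formed) = 22040 kJ
ΔH = Σ(broken) − Σ(formed) = 16997 − 22040 = −5043 kJ

ΔH ≈ −5043 kJ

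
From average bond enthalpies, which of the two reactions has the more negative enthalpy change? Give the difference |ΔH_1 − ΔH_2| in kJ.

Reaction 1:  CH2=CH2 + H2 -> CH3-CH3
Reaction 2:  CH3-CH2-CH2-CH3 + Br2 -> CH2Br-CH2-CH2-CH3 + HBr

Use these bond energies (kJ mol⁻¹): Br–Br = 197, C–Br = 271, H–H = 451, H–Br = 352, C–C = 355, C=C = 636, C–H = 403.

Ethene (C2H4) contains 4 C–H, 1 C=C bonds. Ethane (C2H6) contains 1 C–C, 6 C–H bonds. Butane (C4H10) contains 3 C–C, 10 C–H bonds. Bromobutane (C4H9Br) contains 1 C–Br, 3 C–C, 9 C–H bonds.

Reaction 1, by 51 kJ

Reaction 1:
  Bonds broken (reactants):
    C–H: 4 × 403 = 1612
    C=C: 1 × 636 = 636
    H–H: 1 × 451 = 451
    Σ(broken) = 2699 kJ
  Bonds formed (products):
    C–C: 1 × 355 = 355
    C–H: 6 × 403 = 2418
    Σ(formed) = 2773 kJ
  ΔH_1 = 2699 − 2773 = −74 kJ
Reaction 2:
  Bonds broken (reactants):
    Br–Br: 1 × 197 = 197
    C–C: 3 × 355 = 1065
    C–H: 10 × 403 = 4030
    Σ(broken) = 5292 kJ
  Bonds formed (products):
    C–Br: 1 × 271 = 271
    C–C: 3 × 355 = 1065
    C–H: 9 × 403 = 3627
    H–Br: 1 × 352 = 352
    Σ(formed) = 5315 kJ
  ΔH_2 = 5292 − 5315 = −23 kJ
ΔH_1 − ΔH_2 = −51 kJ, so reaction 1 has the more negative ΔH; |ΔH_1 − ΔH_2| = 51 kJ.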